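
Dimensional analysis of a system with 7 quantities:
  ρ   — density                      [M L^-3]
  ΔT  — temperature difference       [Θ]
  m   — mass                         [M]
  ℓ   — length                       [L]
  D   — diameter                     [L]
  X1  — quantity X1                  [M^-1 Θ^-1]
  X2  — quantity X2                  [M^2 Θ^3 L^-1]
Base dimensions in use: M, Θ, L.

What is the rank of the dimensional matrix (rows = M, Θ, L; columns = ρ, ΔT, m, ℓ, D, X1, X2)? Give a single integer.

Write exponents as rows M,Θ,L / cols ρ,ΔT,m,ℓ,D,X1,X2:
  M: [ 1  0  1  0  0 -1  2]
  Θ: [ 0  1  0  0  0 -1  3]
  L: [-3  0  0  1  1  0 -1]
Row reduction gives pivot columns ρ,ΔT,m; rank = 3

3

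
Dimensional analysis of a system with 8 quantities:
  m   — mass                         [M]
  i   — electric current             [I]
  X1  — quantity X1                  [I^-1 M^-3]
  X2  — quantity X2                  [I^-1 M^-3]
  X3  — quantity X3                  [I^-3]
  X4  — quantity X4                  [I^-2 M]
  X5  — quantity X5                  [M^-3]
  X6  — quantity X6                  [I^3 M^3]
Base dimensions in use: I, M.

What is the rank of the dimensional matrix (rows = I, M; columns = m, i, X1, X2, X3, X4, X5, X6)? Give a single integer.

Dimensional matrix (I×M by m×i×X1×X2×X3×X4×X5×X6):
  I: [ 0  1 -1 -1 -3 -2  0  3]
  M: [ 1  0 -3 -3  0  1 -3  3]
Row reduction gives pivot columns m,i; rank = 2

2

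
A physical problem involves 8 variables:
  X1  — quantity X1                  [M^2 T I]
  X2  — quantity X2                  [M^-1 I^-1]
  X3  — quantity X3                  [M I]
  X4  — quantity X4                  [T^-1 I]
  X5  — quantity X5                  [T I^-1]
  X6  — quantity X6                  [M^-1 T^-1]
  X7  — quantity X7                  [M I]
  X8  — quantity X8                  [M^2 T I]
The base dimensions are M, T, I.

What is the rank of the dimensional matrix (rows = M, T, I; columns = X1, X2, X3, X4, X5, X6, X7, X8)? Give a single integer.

2

Write exponents as rows M,T,I / cols X1,X2,X3,X4,X5,X6,X7,X8:
  M: [ 2 -1  1  0  0 -1  1  2]
  T: [ 1  0  0 -1  1 -1  0  1]
  I: [ 1 -1  1  1 -1  0  1  1]
Row reduction gives pivot columns X1,X2; rank = 2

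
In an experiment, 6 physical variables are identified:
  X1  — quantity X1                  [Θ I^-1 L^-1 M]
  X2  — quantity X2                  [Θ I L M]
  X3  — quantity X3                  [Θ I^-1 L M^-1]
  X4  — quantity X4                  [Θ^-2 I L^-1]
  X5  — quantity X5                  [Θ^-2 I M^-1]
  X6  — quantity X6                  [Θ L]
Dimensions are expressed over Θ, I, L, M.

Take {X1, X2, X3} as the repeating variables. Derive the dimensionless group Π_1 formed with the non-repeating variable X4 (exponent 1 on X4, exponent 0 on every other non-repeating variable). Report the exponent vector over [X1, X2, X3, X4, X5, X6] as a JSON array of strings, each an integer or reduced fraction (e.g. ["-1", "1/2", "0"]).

["1/2", "1/2", "1", "1", "0", "0"]

Exponent matrix [Θ,I,L,M] × [X1,X2,X3,X4,X5,X6]:
  Θ: [ 1  1  1 -2 -2  1]
  I: [-1  1 -1  1  1  0]
  L: [-1  1  1 -1  0  1]
  M: [ 1  1 -1  0 -1  0]
RREF → pivots at {X1,X2,X3} ⇒ r = 3
Repeat: X1,X2,X3; free: X4,X5,X6
RREF:
  r0: [   1    0    0 -1/2   -1    0]
  r1: [   0    1    0 -1/2 -1/2  1/2]
  r2: [   0    0    1   -1 -1/2  1/2]
  r3: [   0    0    0    0    0    0]
Fix exponent of X4 at 1, X5 at 0, X6 at 0; solve each RREF row for its pivot's exponent:
  r0: exp(X1) + (-1/2)·1 = 0 ⇒ exp(X1) = 1/2
  r1: exp(X2) + (-1/2)·1 = 0 ⇒ exp(X2) = 1/2
  r2: exp(X3) + (-1)·1 = 0 ⇒ exp(X3) = 1
Π_1 = X1^(1/2) · X2^(1/2) · X3 · X4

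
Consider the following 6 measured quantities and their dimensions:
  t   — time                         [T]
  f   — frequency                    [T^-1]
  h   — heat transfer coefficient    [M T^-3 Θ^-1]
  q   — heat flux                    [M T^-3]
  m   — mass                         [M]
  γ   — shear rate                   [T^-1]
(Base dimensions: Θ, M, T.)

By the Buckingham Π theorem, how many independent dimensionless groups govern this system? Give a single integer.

3

Write exponents as rows Θ,M,T / cols t,f,h,q,m,γ:
  Θ: [ 0  0 -1  0  0  0]
  M: [ 0  0  1  1  1  0]
  T: [ 1 -1 -3 -3  0 -1]
RREF → pivots at {t,h,q} ⇒ r = 3
Π count = n − r = 6 − 3 = 3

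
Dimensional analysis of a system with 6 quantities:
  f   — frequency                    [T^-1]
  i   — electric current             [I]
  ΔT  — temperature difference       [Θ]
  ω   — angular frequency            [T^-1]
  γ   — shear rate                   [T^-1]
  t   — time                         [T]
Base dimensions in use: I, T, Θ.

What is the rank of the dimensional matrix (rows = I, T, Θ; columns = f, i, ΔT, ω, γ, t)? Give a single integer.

Write exponents as rows I,T,Θ / cols f,i,ΔT,ω,γ,t:
  I: [ 0  1  0  0  0  0]
  T: [-1  0  0 -1 -1  1]
  Θ: [ 0  0  1  0  0  0]
Row reduction gives pivot columns f,i,ΔT; rank = 3

3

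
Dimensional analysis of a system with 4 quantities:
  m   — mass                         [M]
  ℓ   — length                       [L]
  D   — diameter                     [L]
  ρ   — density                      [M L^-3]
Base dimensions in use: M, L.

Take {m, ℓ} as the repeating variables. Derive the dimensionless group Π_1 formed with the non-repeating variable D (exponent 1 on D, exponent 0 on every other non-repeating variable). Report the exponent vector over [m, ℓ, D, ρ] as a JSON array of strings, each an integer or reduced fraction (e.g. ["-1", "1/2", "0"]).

["0", "-1", "1", "0"]

Exponent matrix [M,L] × [m,ℓ,D,ρ]:
  M: [ 1  0  0  1]
  L: [ 0  1  1 -3]
Row reduction gives pivot columns m,ℓ; rank = 2
Repeat: m,ℓ; free: D,ρ
RREF:
  r0: [   1    0    0    1]
  r1: [   0    1    1   -3]
Fix exponent of D at 1, ρ at 0; solve each RREF row for its pivot's exponent:
  r0: exp(m) + (0)·1 = 0 ⇒ exp(m) = 0
  r1: exp(ℓ) + (1)·1 = 0 ⇒ exp(ℓ) = -1
Π_1 = ℓ^-1 · D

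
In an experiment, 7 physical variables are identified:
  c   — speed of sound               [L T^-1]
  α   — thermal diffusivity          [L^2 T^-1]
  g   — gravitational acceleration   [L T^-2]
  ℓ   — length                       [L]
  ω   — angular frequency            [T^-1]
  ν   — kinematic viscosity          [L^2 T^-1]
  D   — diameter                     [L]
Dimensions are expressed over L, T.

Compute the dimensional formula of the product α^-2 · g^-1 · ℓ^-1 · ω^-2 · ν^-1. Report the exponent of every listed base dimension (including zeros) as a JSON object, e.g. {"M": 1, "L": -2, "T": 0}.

Exponent matrix [L,T] × [c,α,g,ℓ,ω,ν,D]:
  L: [ 1  2  1  1  0  2  1]
  T: [-1 -1 -2  0 -1 -1  0]
  [L]: (-2)·2+(-1)·1+(-1)·1+(-2)·0+(-1)·2 = -8
  [T]: (-2)·-1+(-1)·-2+(-1)·0+(-2)·-1+(-1)·-1 = 7
⇒ L^-8 T^7

{"L": -8, "T": 7}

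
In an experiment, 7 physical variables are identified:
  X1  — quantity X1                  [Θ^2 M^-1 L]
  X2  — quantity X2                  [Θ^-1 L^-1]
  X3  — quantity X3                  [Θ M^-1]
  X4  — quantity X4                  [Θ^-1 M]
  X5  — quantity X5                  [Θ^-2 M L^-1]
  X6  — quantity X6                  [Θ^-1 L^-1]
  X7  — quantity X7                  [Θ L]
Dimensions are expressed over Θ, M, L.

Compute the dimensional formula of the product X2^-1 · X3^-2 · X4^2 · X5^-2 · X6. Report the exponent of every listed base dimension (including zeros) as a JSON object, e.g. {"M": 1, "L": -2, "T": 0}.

Dimensional matrix (Θ×M×L by X1×X2×X3×X4×X5×X6×X7):
  Θ: [ 2 -1  1 -1 -2 -1  1]
  M: [-1  0 -1  1  1  0  0]
  L: [ 1 -1  0  0 -1 -1  1]
  [Θ]: (-1)·-1+(-2)·1+(2)·-1+(-2)·-2+(1)·-1 = 0
  [M]: (-1)·0+(-2)·-1+(2)·1+(-2)·1+(1)·0 = 2
  [L]: (-1)·-1+(-2)·0+(2)·0+(-2)·-1+(1)·-1 = 2
⇒ M^2 L^2

{"Θ": 0, "M": 2, "L": 2}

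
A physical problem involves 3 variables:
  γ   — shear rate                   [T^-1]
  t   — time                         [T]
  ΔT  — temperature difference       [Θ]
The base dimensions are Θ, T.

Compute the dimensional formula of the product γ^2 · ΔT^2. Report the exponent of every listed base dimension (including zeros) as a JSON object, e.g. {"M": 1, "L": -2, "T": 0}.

Write exponents as rows Θ,T / cols γ,t,ΔT:
  Θ: [ 0  0  1]
  T: [-1  1  0]
  [Θ]: (2)·0+(2)·1 = 2
  [T]: (2)·-1+(2)·0 = -2
⇒ Θ^2 T^-2

{"Θ": 2, "T": -2}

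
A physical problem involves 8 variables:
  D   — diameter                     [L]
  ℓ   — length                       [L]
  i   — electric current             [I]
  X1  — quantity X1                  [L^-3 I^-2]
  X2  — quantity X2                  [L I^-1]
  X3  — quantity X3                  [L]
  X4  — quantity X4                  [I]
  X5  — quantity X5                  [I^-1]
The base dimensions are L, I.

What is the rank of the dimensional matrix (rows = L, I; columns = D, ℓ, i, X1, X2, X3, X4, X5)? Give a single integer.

Exponent matrix [L,I] × [D,ℓ,i,X1,X2,X3,X4,X5]:
  L: [ 1  1  0 -3  1  1  0  0]
  I: [ 0  0  1 -2 -1  0  1 -1]
RREF → pivots at {D,i} ⇒ r = 2

2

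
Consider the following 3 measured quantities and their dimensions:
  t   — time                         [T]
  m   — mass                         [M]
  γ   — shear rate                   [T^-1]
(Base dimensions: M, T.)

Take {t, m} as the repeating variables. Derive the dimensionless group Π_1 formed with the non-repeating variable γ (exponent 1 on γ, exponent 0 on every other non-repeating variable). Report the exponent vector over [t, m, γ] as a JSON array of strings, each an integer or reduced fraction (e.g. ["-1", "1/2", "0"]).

["1", "0", "1"]

Exponent matrix [M,T] × [t,m,γ]:
  M: [ 0  1  0]
  T: [ 1  0 -1]
Row reduction gives pivot columns t,m; rank = 2
Repeat: t,m; free: γ
RREF:
  r0: [   1    0   -1]
  r1: [   0    1    0]
Fix exponent of γ at 1; solve each RREF row for its pivot's exponent:
  r0: exp(t) + (-1)·1 = 0 ⇒ exp(t) = 1
  r1: exp(m) + (0)·1 = 0 ⇒ exp(m) = 0
Π_1 = t · γ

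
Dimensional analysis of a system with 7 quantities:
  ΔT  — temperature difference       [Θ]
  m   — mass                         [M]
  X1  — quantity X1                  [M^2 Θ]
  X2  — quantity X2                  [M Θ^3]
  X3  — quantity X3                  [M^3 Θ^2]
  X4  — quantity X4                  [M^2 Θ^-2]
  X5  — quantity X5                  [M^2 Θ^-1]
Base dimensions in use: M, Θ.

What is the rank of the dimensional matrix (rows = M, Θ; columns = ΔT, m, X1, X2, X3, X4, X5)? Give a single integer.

2

Write exponents as rows M,Θ / cols ΔT,m,X1,X2,X3,X4,X5:
  M: [ 0  1  2  1  3  2  2]
  Θ: [ 1  0  1  3  2 -2 -1]
Echelon form has 2 nonzero rows (pivots: ΔT,m)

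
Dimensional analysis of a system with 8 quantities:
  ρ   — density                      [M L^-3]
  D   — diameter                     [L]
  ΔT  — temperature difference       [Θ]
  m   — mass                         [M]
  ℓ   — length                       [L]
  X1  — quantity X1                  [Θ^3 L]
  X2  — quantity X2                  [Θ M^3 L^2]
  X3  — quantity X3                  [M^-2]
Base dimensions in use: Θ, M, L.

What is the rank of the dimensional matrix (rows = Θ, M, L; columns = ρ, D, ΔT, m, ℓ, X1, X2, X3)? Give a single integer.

3

Dimensional matrix (Θ×M×L by ρ×D×ΔT×m×ℓ×X1×X2×X3):
  Θ: [ 0  0  1  0  0  3  1  0]
  M: [ 1  0  0  1  0  0  3 -2]
  L: [-3  1  0  0  1  1  2  0]
Row reduction gives pivot columns ρ,D,ΔT; rank = 3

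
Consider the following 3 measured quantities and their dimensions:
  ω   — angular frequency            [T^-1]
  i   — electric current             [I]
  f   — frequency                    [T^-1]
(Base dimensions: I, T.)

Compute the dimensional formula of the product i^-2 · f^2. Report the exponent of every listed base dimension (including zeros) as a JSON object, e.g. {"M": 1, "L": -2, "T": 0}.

Write exponents as rows I,T / cols ω,i,f:
  I: [ 0  1  0]
  T: [-1  0 -1]
  [I]: (-2)·1+(2)·0 = -2
  [T]: (-2)·0+(2)·-1 = -2
⇒ I^-2 T^-2

{"I": -2, "T": -2}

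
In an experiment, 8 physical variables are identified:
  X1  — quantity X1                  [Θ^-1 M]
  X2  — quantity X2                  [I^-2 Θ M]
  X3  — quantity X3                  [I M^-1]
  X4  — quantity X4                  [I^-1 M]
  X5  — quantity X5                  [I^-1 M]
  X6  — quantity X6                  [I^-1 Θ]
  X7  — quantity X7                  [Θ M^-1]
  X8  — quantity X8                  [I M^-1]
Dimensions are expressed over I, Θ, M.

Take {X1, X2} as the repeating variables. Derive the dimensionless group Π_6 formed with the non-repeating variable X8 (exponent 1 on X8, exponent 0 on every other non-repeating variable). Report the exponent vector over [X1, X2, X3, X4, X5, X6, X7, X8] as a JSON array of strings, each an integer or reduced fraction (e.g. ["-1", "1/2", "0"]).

Dimensional matrix (I×Θ×M by X1×X2×X3×X4×X5×X6×X7×X8):
  I: [ 0 -2  1 -1 -1 -1  0  1]
  Θ: [-1  1  0  0  0  1  1  0]
  M: [ 1  1 -1  1  1  0 -1 -1]
Echelon form has 2 nonzero rows (pivots: X1,X2)
Repeat: X1,X2; free: X3,X4,X5,X6,X7,X8
RREF:
  r0: [   1    0 -1/2  1/2  1/2 -1/2   -1 -1/2]
  r1: [   0    1 -1/2  1/2  1/2  1/2    0 -1/2]
  r2: [   0    0    0    0    0    0    0    0]
Fix exponent of X8 at 1, X3 at 0, X4 at 0, X5 at 0, X6 at 0, X7 at 0; solve each RREF row for its pivot's exponent:
  r0: exp(X1) + (-1/2)·1 = 0 ⇒ exp(X1) = 1/2
  r1: exp(X2) + (-1/2)·1 = 0 ⇒ exp(X2) = 1/2
Π_6 = X1^(1/2) · X2^(1/2) · X8

["1/2", "1/2", "0", "0", "0", "0", "0", "1"]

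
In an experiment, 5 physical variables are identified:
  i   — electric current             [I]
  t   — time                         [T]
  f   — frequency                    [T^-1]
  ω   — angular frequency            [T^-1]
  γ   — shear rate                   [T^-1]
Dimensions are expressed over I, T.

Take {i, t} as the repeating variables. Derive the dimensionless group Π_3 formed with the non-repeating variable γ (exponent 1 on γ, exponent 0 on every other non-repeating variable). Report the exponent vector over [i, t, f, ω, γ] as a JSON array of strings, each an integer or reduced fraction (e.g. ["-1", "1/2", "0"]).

Exponent matrix [I,T] × [i,t,f,ω,γ]:
  I: [ 1  0  0  0  0]
  T: [ 0  1 -1 -1 -1]
Echelon form has 2 nonzero rows (pivots: i,t)
Pivot set = {i,t}, free = {f,ω,γ}
RREF:
  r0: [   1    0    0    0    0]
  r1: [   0    1   -1   -1   -1]
Fix exponent of γ at 1, f at 0, ω at 0; solve each RREF row for its pivot's exponent:
  r0: exp(i) + (0)·1 = 0 ⇒ exp(i) = 0
  r1: exp(t) + (-1)·1 = 0 ⇒ exp(t) = 1
Π_3 = t · γ

["0", "1", "0", "0", "1"]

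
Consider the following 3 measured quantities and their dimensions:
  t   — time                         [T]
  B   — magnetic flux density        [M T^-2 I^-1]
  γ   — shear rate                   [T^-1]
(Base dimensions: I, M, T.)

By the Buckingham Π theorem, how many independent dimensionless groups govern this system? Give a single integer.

1

Write exponents as rows I,M,T / cols t,B,γ:
  I: [ 0 -1  0]
  M: [ 0  1  0]
  T: [ 1 -2 -1]
Echelon form has 2 nonzero rows (pivots: t,B)
n=3, r=2 ⇒ 1 dimensionless group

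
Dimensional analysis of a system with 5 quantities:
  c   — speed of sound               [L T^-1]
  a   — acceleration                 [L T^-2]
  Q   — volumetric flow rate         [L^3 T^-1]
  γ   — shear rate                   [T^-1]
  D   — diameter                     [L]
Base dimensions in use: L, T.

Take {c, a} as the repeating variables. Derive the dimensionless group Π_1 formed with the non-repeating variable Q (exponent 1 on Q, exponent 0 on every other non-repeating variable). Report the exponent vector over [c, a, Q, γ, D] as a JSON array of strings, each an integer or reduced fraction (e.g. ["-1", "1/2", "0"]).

Write exponents as rows L,T / cols c,a,Q,γ,D:
  L: [ 1  1  3  0  1]
  T: [-1 -2 -1 -1  0]
RREF → pivots at {c,a} ⇒ r = 2
Pivot set = {c,a}, free = {Q,γ,D}
RREF:
  r0: [   1    0    5   -1    2]
  r1: [   0    1   -2    1   -1]
Fix exponent of Q at 1, γ at 0, D at 0; solve each RREF row for its pivot's exponent:
  r0: exp(c) + (5)·1 = 0 ⇒ exp(c) = -5
  r1: exp(a) + (-2)·1 = 0 ⇒ exp(a) = 2
Π_1 = c^-5 · a^2 · Q

["-5", "2", "1", "0", "0"]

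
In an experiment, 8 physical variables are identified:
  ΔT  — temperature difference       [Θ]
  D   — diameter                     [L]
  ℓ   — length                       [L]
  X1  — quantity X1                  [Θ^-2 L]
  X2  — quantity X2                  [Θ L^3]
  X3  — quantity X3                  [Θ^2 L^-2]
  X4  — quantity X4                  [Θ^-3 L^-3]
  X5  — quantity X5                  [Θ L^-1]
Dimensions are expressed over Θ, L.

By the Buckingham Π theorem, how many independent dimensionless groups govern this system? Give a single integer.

Exponent matrix [Θ,L] × [ΔT,D,ℓ,X1,X2,X3,X4,X5]:
  Θ: [ 1  0  0 -2  1  2 -3  1]
  L: [ 0  1  1  1  3 -2 -3 -1]
RREF → pivots at {ΔT,D} ⇒ r = 2
n=8, r=2 ⇒ 6 dimensionless groups

6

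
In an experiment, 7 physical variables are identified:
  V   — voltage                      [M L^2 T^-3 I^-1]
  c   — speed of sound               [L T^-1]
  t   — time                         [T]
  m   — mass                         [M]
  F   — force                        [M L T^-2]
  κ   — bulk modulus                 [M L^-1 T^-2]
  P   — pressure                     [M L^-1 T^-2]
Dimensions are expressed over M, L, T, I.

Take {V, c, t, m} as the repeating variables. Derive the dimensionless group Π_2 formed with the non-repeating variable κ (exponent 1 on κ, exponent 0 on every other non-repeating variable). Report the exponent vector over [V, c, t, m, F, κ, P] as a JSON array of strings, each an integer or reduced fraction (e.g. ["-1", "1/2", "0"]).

["0", "1", "3", "-1", "0", "1", "0"]

Write exponents as rows M,L,T,I / cols V,c,t,m,F,κ,P:
  M: [ 1  0  0  1  1  1  1]
  L: [ 2  1  0  0  1 -1 -1]
  T: [-3 -1  1  0 -2 -2 -2]
  I: [-1  0  0  0  0  0  0]
Row reduction gives pivot columns V,c,t,m; rank = 4
Pivot set = {V,c,t,m}, free = {F,κ,P}
RREF:
  r0: [   1    0    0    0    0    0    0]
  r1: [   0    1    0    0    1   -1   -1]
  r2: [   0    0    1    0   -1   -3   -3]
  r3: [   0    0    0    1    1    1    1]
Fix exponent of κ at 1, F at 0, P at 0; solve each RREF row for its pivot's exponent:
  r0: exp(V) + (0)·1 = 0 ⇒ exp(V) = 0
  r1: exp(c) + (-1)·1 = 0 ⇒ exp(c) = 1
  r2: exp(t) + (-3)·1 = 0 ⇒ exp(t) = 3
  r3: exp(m) + (1)·1 = 0 ⇒ exp(m) = -1
Π_2 = c · t^3 · m^-1 · κ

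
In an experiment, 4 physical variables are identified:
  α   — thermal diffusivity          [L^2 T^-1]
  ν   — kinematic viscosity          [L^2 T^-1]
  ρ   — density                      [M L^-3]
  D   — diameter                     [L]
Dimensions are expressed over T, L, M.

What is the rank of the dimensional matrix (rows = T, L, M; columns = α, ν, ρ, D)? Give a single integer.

3

Write exponents as rows T,L,M / cols α,ν,ρ,D:
  T: [-1 -1  0  0]
  L: [ 2  2 -3  1]
  M: [ 0  0  1  0]
Row reduction gives pivot columns α,ρ,D; rank = 3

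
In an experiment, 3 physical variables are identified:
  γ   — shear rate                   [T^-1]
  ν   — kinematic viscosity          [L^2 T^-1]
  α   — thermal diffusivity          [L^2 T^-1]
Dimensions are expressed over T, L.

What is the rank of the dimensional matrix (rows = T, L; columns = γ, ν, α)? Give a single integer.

Write exponents as rows T,L / cols γ,ν,α:
  T: [-1 -1 -1]
  L: [ 0  2  2]
Echelon form has 2 nonzero rows (pivots: γ,ν)

2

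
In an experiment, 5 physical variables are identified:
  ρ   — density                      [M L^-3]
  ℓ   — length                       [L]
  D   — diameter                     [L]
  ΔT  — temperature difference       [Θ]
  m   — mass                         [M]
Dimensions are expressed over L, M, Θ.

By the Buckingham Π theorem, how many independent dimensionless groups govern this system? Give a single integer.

2

Exponent matrix [L,M,Θ] × [ρ,ℓ,D,ΔT,m]:
  L: [-3  1  1  0  0]
  M: [ 1  0  0  0  1]
  Θ: [ 0  0  0  1  0]
Row reduction gives pivot columns ρ,ℓ,ΔT; rank = 3
n=5, r=3 ⇒ 2 dimensionless groups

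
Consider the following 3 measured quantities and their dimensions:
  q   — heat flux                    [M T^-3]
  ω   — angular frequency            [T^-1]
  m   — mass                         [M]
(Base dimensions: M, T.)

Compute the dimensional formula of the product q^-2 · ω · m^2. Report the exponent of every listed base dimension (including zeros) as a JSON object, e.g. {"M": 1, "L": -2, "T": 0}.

{"M": 0, "T": 5}

Dimensional matrix (M×T by q×ω×m):
  M: [ 1  0  1]
  T: [-3 -1  0]
  [M]: (-2)·1+(1)·0+(2)·1 = 0
  [T]: (-2)·-3+(1)·-1+(2)·0 = 5
⇒ T^5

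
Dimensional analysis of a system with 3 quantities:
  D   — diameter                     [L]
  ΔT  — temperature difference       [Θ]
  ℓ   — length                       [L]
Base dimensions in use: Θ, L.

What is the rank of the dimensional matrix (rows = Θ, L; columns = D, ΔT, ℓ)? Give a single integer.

2

Dimensional matrix (Θ×L by D×ΔT×ℓ):
  Θ: [ 0  1  0]
  L: [ 1  0  1]
RREF → pivots at {D,ΔT} ⇒ r = 2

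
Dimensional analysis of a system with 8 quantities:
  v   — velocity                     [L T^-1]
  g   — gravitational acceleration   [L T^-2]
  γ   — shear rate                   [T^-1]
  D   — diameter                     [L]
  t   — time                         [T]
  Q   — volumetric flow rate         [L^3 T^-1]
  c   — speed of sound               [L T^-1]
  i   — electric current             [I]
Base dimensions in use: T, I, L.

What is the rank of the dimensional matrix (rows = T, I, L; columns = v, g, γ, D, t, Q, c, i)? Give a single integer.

Write exponents as rows T,I,L / cols v,g,γ,D,t,Q,c,i:
  T: [-1 -2 -1  0  1 -1 -1  0]
  I: [ 0  0  0  0  0  0  0  1]
  L: [ 1  1  0  1  0  3  1  0]
Echelon form has 3 nonzero rows (pivots: v,g,i)

3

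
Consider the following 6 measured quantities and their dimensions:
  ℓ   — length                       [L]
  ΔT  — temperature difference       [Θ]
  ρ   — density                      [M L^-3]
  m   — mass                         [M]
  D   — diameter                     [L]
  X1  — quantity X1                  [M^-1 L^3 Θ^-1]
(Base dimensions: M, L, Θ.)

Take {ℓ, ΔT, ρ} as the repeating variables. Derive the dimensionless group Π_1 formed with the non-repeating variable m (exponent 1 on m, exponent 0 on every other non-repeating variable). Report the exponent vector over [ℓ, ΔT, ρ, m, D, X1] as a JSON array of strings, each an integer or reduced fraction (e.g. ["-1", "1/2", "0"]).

Write exponents as rows M,L,Θ / cols ℓ,ΔT,ρ,m,D,X1:
  M: [ 0  0  1  1  0 -1]
  L: [ 1  0 -3  0  1  3]
  Θ: [ 0  1  0  0  0 -1]
Echelon form has 3 nonzero rows (pivots: ℓ,ΔT,ρ)
Repeat: ℓ,ΔT,ρ; free: m,D,X1
RREF:
  r0: [   1    0    0    3    1    0]
  r1: [   0    1    0    0    0   -1]
  r2: [   0    0    1    1    0   -1]
Fix exponent of m at 1, D at 0, X1 at 0; solve each RREF row for its pivot's exponent:
  r0: exp(ℓ) + (3)·1 = 0 ⇒ exp(ℓ) = -3
  r1: exp(ΔT) + (0)·1 = 0 ⇒ exp(ΔT) = 0
  r2: exp(ρ) + (1)·1 = 0 ⇒ exp(ρ) = -1
Π_1 = ℓ^-3 · ρ^-1 · m

["-3", "0", "-1", "1", "0", "0"]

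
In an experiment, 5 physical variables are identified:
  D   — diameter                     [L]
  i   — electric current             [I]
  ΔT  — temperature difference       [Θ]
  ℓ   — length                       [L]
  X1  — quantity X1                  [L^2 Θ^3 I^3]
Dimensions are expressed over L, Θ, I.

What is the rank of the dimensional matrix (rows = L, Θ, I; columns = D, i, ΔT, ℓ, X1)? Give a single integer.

3

Write exponents as rows L,Θ,I / cols D,i,ΔT,ℓ,X1:
  L: [ 1  0  0  1  2]
  Θ: [ 0  0  1  0  3]
  I: [ 0  1  0  0  3]
Row reduction gives pivot columns D,i,ΔT; rank = 3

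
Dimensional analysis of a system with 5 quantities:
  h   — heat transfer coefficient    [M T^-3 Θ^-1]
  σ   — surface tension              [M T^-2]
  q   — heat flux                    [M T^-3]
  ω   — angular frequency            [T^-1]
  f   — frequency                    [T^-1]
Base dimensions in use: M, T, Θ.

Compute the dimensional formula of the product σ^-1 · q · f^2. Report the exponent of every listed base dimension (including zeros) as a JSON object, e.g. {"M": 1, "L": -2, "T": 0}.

{"M": 0, "T": -3, "Θ": 0}

Dimensional matrix (M×T×Θ by h×σ×q×ω×f):
  M: [ 1  1  1  0  0]
  T: [-3 -2 -3 -1 -1]
  Θ: [-1  0  0  0  0]
  [M]: (-1)·1+(1)·1+(2)·0 = 0
  [T]: (-1)·-2+(1)·-3+(2)·-1 = -3
  [Θ]: (-1)·0+(1)·0+(2)·0 = 0
⇒ T^-3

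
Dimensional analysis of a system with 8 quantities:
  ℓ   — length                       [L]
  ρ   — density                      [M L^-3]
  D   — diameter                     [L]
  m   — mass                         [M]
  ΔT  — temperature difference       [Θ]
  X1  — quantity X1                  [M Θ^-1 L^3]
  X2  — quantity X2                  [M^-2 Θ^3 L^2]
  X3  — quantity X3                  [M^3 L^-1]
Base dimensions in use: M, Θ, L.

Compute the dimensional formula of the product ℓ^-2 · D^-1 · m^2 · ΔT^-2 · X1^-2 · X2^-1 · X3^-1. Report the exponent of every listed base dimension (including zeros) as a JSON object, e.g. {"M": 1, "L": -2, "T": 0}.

{"M": -1, "Θ": -3, "L": -10}

Write exponents as rows M,Θ,L / cols ℓ,ρ,D,m,ΔT,X1,X2,X3:
  M: [ 0  1  0  1  0  1 -2  3]
  Θ: [ 0  0  0  0  1 -1  3  0]
  L: [ 1 -3  1  0  0  3  2 -1]
  [M]: (-2)·0+(-1)·0+(2)·1+(-2)·0+(-2)·1+(-1)·-2+(-1)·3 = -1
  [Θ]: (-2)·0+(-1)·0+(2)·0+(-2)·1+(-2)·-1+(-1)·3+(-1)·0 = -3
  [L]: (-2)·1+(-1)·1+(2)·0+(-2)·0+(-2)·3+(-1)·2+(-1)·-1 = -10
⇒ M^-1 Θ^-3 L^-10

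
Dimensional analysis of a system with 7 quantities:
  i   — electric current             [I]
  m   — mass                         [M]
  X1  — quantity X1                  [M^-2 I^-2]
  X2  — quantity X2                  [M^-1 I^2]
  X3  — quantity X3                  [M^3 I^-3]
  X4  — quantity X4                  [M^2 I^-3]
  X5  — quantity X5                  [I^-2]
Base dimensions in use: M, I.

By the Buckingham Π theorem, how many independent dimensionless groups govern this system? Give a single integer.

5

Write exponents as rows M,I / cols i,m,X1,X2,X3,X4,X5:
  M: [ 0  1 -2 -1  3  2  0]
  I: [ 1  0 -2  2 -3 -3 -2]
RREF → pivots at {i,m} ⇒ r = 2
n=7, r=2 ⇒ 5 dimensionless groups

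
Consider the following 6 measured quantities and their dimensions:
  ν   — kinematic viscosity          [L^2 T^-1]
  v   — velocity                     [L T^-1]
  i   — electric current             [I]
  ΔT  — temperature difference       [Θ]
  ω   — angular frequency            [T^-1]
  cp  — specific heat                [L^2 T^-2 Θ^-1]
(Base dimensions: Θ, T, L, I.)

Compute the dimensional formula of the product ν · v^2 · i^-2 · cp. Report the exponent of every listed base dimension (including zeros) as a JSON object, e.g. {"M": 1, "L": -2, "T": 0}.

Dimensional matrix (Θ×T×L×I by ν×v×i×ΔT×ω×cp):
  Θ: [ 0  0  0  1  0 -1]
  T: [-1 -1  0  0 -1 -2]
  L: [ 2  1  0  0  0  2]
  I: [ 0  0  1  0  0  0]
  [Θ]: (1)·0+(2)·0+(-2)·0+(1)·-1 = -1
  [T]: (1)·-1+(2)·-1+(-2)·0+(1)·-2 = -5
  [L]: (1)·2+(2)·1+(-2)·0+(1)·2 = 6
  [I]: (1)·0+(2)·0+(-2)·1+(1)·0 = -2
⇒ Θ^-1 T^-5 L^6 I^-2

{"Θ": -1, "T": -5, "L": 6, "I": -2}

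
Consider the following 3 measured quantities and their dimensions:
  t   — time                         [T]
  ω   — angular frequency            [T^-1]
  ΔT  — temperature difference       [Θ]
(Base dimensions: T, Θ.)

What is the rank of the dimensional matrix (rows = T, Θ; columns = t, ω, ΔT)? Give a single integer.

Exponent matrix [T,Θ] × [t,ω,ΔT]:
  T: [ 1 -1  0]
  Θ: [ 0  0  1]
Echelon form has 2 nonzero rows (pivots: t,ΔT)

2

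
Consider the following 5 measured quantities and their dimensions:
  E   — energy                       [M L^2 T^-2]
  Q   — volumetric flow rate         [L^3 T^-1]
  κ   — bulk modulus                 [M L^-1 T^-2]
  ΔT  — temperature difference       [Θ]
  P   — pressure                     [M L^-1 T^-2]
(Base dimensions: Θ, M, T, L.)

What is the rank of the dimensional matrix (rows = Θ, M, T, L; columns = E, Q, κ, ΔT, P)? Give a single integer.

Exponent matrix [Θ,M,T,L] × [E,Q,κ,ΔT,P]:
  Θ: [ 0  0  0  1  0]
  M: [ 1  0  1  0  1]
  T: [-2 -1 -2  0 -2]
  L: [ 2  3 -1  0 -1]
Row reduction gives pivot columns E,Q,κ,ΔT; rank = 4

4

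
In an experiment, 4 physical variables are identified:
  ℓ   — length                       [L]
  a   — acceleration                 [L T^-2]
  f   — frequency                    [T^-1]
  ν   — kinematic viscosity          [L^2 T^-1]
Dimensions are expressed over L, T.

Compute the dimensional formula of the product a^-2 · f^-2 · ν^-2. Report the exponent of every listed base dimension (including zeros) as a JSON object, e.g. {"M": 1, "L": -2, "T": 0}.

{"L": -6, "T": 8}

Write exponents as rows L,T / cols ℓ,a,f,ν:
  L: [ 1  1  0  2]
  T: [ 0 -2 -1 -1]
  [L]: (-2)·1+(-2)·0+(-2)·2 = -6
  [T]: (-2)·-2+(-2)·-1+(-2)·-1 = 8
⇒ L^-6 T^8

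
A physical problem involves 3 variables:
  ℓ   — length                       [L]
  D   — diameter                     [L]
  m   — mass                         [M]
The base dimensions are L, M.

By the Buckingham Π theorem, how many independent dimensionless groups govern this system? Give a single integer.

1

Write exponents as rows L,M / cols ℓ,D,m:
  L: [ 1  1  0]
  M: [ 0  0  1]
RREF → pivots at {ℓ,m} ⇒ r = 2
3 vars − rank 2 = 1 Π group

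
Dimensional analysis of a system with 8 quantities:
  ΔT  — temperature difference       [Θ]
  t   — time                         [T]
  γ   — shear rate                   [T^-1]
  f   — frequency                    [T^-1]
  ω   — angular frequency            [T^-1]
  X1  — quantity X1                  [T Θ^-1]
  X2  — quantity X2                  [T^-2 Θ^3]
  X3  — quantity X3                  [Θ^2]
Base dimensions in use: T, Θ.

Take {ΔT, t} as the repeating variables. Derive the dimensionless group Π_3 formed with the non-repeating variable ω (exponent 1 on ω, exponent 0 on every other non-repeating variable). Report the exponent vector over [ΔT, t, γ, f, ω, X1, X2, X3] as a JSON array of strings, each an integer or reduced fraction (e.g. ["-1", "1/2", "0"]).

Write exponents as rows T,Θ / cols ΔT,t,γ,f,ω,X1,X2,X3:
  T: [ 0  1 -1 -1 -1  1 -2  0]
  Θ: [ 1  0  0  0  0 -1  3  2]
Row reduction gives pivot columns ΔT,t; rank = 2
Repeat: ΔT,t; free: γ,f,ω,X1,X2,X3
RREF:
  r0: [   1    0    0    0    0   -1    3    2]
  r1: [   0    1   -1   -1   -1    1   -2    0]
Fix exponent of ω at 1, γ at 0, f at 0, X1 at 0, X2 at 0, X3 at 0; solve each RREF row for its pivot's exponent:
  r0: exp(ΔT) + (0)·1 = 0 ⇒ exp(ΔT) = 0
  r1: exp(t) + (-1)·1 = 0 ⇒ exp(t) = 1
Π_3 = t · ω

["0", "1", "0", "0", "1", "0", "0", "0"]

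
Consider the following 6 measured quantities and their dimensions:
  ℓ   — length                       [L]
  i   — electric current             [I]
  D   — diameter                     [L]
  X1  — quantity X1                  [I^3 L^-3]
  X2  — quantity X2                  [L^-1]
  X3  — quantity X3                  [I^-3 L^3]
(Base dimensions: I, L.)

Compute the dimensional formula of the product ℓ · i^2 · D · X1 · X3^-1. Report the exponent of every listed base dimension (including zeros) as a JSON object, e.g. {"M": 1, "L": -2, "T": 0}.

Write exponents as rows I,L / cols ℓ,i,D,X1,X2,X3:
  I: [ 0  1  0  3  0 -3]
  L: [ 1  0  1 -3 -1  3]
  [I]: (1)·0+(2)·1+(1)·0+(1)·3+(-1)·-3 = 8
  [L]: (1)·1+(2)·0+(1)·1+(1)·-3+(-1)·3 = -4
⇒ I^8 L^-4

{"I": 8, "L": -4}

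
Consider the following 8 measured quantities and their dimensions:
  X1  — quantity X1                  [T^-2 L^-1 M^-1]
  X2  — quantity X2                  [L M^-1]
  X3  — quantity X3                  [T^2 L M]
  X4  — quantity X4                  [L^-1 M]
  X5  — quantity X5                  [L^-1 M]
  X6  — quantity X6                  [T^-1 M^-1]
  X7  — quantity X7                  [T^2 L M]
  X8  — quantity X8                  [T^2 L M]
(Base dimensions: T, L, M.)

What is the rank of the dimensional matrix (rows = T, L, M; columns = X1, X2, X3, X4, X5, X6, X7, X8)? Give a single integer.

Exponent matrix [T,L,M] × [X1,X2,X3,X4,X5,X6,X7,X8]:
  T: [-2  0  2  0  0 -1  2  2]
  L: [-1  1  1 -1 -1  0  1  1]
  M: [-1 -1  1  1  1 -1  1  1]
Row reduction gives pivot columns X1,X2; rank = 2

2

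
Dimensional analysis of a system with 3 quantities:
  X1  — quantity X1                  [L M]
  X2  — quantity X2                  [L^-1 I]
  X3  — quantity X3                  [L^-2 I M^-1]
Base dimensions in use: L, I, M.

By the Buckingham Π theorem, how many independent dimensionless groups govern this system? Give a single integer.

Write exponents as rows L,I,M / cols X1,X2,X3:
  L: [ 1 -1 -2]
  I: [ 0  1  1]
  M: [ 1  0 -1]
RREF → pivots at {X1,X2} ⇒ r = 2
3 vars − rank 2 = 1 Π group

1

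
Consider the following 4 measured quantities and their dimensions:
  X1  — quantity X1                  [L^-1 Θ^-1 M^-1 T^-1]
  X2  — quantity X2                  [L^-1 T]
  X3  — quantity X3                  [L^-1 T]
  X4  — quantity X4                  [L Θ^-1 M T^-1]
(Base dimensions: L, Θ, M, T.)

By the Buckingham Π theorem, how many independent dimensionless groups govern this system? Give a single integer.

Dimensional matrix (L×Θ×M×T by X1×X2×X3×X4):
  L: [-1 -1 -1  1]
  Θ: [-1  0  0 -1]
  M: [-1  0  0  1]
  T: [-1  1  1 -1]
Row reduction gives pivot columns X1,X2,X4; rank = 3
n=4, r=3 ⇒ 1 dimensionless group

1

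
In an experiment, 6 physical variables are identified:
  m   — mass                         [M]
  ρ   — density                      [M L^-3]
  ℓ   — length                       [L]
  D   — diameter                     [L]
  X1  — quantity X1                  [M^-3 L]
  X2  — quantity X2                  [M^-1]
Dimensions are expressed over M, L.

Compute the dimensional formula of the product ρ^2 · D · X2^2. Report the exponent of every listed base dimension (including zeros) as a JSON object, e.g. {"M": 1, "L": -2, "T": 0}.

Dimensional matrix (M×L by m×ρ×ℓ×D×X1×X2):
  M: [ 1  1  0  0 -3 -1]
  L: [ 0 -3  1  1  1  0]
  [M]: (2)·1+(1)·0+(2)·-1 = 0
  [L]: (2)·-3+(1)·1+(2)·0 = -5
⇒ L^-5

{"M": 0, "L": -5}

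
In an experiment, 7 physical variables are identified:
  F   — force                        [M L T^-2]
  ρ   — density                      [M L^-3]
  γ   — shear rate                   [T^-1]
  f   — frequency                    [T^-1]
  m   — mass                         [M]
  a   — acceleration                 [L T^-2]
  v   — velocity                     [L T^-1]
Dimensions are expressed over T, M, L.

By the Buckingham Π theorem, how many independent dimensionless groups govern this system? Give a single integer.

Write exponents as rows T,M,L / cols F,ρ,γ,f,m,a,v:
  T: [-2  0 -1 -1  0 -2 -1]
  M: [ 1  1  0  0  1  0  0]
  L: [ 1 -3  0  0  0  1  1]
RREF → pivots at {F,ρ,γ} ⇒ r = 3
n=7, r=3 ⇒ 4 dimensionless groups

4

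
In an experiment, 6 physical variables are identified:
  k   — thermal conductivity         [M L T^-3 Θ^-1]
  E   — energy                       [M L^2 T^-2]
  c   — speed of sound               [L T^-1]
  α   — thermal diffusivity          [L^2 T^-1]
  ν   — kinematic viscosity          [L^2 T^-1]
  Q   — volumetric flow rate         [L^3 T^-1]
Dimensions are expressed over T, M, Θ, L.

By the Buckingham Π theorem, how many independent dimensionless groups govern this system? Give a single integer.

Exponent matrix [T,M,Θ,L] × [k,E,c,α,ν,Q]:
  T: [-3 -2 -1 -1 -1 -1]
  M: [ 1  1  0  0  0  0]
  Θ: [-1  0  0  0  0  0]
  L: [ 1  2  1  2  2  3]
Row reduction gives pivot columns k,E,c,α; rank = 4
Π count = n − r = 6 − 4 = 2

2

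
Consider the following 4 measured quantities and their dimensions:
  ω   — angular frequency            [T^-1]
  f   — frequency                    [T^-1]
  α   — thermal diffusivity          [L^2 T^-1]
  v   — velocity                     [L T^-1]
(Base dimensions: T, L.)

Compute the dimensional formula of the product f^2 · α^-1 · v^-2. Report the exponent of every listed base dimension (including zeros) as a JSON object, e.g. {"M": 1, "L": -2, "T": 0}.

Dimensional matrix (T×L by ω×f×α×v):
  T: [-1 -1 -1 -1]
  L: [ 0  0  2  1]
  [T]: (2)·-1+(-1)·-1+(-2)·-1 = 1
  [L]: (2)·0+(-1)·2+(-2)·1 = -4
⇒ T L^-4

{"T": 1, "L": -4}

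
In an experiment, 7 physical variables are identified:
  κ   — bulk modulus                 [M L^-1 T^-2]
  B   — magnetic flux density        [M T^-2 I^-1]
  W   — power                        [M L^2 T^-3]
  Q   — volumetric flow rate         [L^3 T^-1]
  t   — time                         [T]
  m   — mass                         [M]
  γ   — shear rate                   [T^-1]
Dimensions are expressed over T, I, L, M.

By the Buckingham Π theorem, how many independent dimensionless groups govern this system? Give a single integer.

3

Dimensional matrix (T×I×L×M by κ×B×W×Q×t×m×γ):
  T: [-2 -2 -3 -1  1  0 -1]
  I: [ 0 -1  0  0  0  0  0]
  L: [-1  0  2  3  0  0  0]
  M: [ 1  1  1  0  0  1  0]
RREF → pivots at {κ,B,W,t} ⇒ r = 4
n=7, r=4 ⇒ 3 dimensionless groups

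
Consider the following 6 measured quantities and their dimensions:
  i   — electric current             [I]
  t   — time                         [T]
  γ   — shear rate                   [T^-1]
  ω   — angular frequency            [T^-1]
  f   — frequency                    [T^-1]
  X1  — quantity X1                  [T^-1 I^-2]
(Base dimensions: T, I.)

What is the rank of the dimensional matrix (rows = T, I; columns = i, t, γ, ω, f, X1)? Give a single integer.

Write exponents as rows T,I / cols i,t,γ,ω,f,X1:
  T: [ 0  1 -1 -1 -1 -1]
  I: [ 1  0  0  0  0 -2]
Echelon form has 2 nonzero rows (pivots: i,t)

2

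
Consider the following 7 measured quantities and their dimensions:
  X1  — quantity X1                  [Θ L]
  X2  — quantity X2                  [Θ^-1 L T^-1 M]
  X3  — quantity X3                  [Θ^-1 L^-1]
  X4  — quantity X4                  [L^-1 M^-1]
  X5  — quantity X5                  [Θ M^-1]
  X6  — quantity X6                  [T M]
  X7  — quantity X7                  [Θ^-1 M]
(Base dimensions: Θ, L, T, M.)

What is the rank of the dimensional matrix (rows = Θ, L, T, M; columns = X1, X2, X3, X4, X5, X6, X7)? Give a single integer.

3

Dimensional matrix (Θ×L×T×M by X1×X2×X3×X4×X5×X6×X7):
  Θ: [ 1 -1 -1  0  1  0 -1]
  L: [ 1  1 -1 -1  0  0  0]
  T: [ 0 -1  0  0  0  1  0]
  M: [ 0  1  0 -1 -1  1  1]
Echelon form has 3 nonzero rows (pivots: X1,X2,X4)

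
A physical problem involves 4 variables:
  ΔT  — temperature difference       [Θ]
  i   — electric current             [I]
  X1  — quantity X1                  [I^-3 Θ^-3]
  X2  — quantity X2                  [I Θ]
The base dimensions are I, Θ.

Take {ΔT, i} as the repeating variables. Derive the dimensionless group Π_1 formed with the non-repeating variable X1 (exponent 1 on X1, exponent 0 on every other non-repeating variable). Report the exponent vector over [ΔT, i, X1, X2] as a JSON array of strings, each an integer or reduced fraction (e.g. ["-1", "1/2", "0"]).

["3", "3", "1", "0"]

Exponent matrix [I,Θ] × [ΔT,i,X1,X2]:
  I: [ 0  1 -3  1]
  Θ: [ 1  0 -3  1]
RREF → pivots at {ΔT,i} ⇒ r = 2
Repeat: ΔT,i; free: X1,X2
RREF:
  r0: [   1    0   -3    1]
  r1: [   0    1   -3    1]
Fix exponent of X1 at 1, X2 at 0; solve each RREF row for its pivot's exponent:
  r0: exp(ΔT) + (-3)·1 = 0 ⇒ exp(ΔT) = 3
  r1: exp(i) + (-3)·1 = 0 ⇒ exp(i) = 3
Π_1 = ΔT^3 · i^3 · X1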